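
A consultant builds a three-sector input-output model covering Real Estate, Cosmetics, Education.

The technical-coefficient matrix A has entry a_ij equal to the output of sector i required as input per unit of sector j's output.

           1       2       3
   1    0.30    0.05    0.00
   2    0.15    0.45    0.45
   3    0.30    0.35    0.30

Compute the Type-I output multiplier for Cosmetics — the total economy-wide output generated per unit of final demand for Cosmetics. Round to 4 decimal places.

m_2 = 5.3311

I − A =
  [   0.70    -0.05     0.00]
  [  -0.15     0.55    -0.45]
  [  -0.30    -0.35     0.70]
Cofactors of I−A, C_ij = (−1)^(i+j)·(minor ij) (rows/columns in the sector order above):
  C_11 = (0.55)(0.70) − (-0.45)(-0.35) = 0.2275
  C_12 = −[(-0.15)(0.70) − (-0.45)(-0.30)] = 0.2400
  C_13 = (-0.15)(-0.35) − (0.55)(-0.30) = 0.2175
  C_21 = −[(-0.05)(0.70) − (0.00)(-0.35)] = 0.0350
  C_22 = (0.70)(0.70) − (0.00)(-0.30) = 0.4900
  C_23 = −[(0.70)(-0.35) − (-0.05)(-0.30)] = 0.2600
  C_31 = (-0.05)(-0.45) − (0.00)(0.55) = 0.0225
  C_32 = −[(0.70)(-0.45) − (0.00)(-0.15)] = 0.3150
  C_33 = (0.70)(0.55) − (-0.05)(-0.15) = 0.3775
det(I−A) = Σ_j (I−A)_1j·C_1j = (0.70)(0.2275) + (-0.05)(0.2400) + (0.00)(0.2175) = 0.14725
adj(I−A) = Cᵀ =
  [ 0.2275   0.0350   0.0225]
  [ 0.2400   0.4900   0.3150]
  [ 0.2175   0.2600   0.3775]
(I − A)⁻¹ = adj(I−A) / det(I−A) ≈
  [   1.54499     0.23769     0.15280]
  [   1.62988     3.32767     2.13922]
  [   1.47708     1.76570     2.56367]
The output multiplier for sector j is the column-j sum of the Leontief inverse (I − A)⁻¹ = adj(I−A) / det(I−A).
Column 2 of adj(I−A): (0.0350, 0.4900, 0.2600); det(I−A) = 0.14725.
m_2 = (0.0350 + 0.4900 + 0.2600) / 0.14725 = 0.785 / 0.14725 ≈ 5.3311.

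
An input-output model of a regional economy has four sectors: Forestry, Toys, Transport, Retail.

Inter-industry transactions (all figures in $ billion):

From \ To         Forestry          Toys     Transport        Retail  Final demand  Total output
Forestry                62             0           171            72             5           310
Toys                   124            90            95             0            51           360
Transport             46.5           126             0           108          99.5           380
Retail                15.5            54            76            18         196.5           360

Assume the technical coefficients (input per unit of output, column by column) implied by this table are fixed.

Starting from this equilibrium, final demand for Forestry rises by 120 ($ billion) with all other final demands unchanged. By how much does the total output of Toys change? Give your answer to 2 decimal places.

Δx_2 = 154.27

Technical coefficients a_ij = z_ij / X_j:
  a_11 = 62/310 = 0.20, a_21 = 124/310 = 0.40, a_31 = 46.5/310 = 0.15, a_41 = 15.5/310 = 0.05
  a_12 = 0/360 = 0.00, a_22 = 90/360 = 0.25, a_32 = 126/360 = 0.35, a_42 = 54/360 = 0.15
  a_13 = 171/380 = 0.45, a_23 = 95/380 = 0.25, a_33 = 0/380 = 0.00, a_43 = 76/380 = 0.20
  a_14 = 72/360 = 0.20, a_24 = 0/360 = 0.00, a_34 = 108/360 = 0.30, a_44 = 18/360 = 0.05
I − A =
  [   0.80     0.00    -0.45    -0.20]
  [  -0.40     0.75    -0.25     0.00]
  [  -0.15    -0.35     1.00    -0.30]
  [  -0.05    -0.15    -0.20     0.95]
Compute the cofactors C_ij = (−1)^(i+j)·(3×3 minor ij) of I−A; the adjugate is their transpose:
adj(I−A) = Cᵀ =
  [ 0.573125   0.213875   0.358125   0.233750]
  [ 0.395375   0.625125   0.374500   0.201500]
  [ 0.269125   0.303000   0.550500   0.230500]
  [ 0.149250   0.173750   0.193875   0.416375]
det(I−A) = Σ_j (I−A)_1j·C_1j = (0.80)(0.573125) + (0.00)(0.395375) + (-0.45)(0.269125) + (-0.20)(0.149250) = 0.30754375
(I − A)⁻¹ = adj(I−A) / det(I−A) ≈
  [   1.8636     0.6954     1.1645     0.7601]
  [   1.2856     2.0326     1.2177     0.6552]
  [   0.8751     0.9852     1.7900     0.7495]
  [   0.4853     0.5650     0.6304     1.3539]
Δx = (I − A)⁻¹ Δd with Δd having +120 in the Forestry component and 0 elsewhere.
So Δx_2 = L_21 · (+120), where L_21 = adj(I−A)_21 / det(I−A) = 0.395375 / 0.30754375.
Δx_2 = 0.395375 × (+120) / 0.30754375 = 47.445 / 0.30754375 ≈ 154.27.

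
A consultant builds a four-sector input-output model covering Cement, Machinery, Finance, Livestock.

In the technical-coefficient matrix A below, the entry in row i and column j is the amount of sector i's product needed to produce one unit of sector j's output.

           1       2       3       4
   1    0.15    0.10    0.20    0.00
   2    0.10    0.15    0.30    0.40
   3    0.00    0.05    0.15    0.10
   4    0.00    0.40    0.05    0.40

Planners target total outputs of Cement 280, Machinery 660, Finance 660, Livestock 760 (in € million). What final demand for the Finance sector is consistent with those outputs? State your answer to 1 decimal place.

I − A =
  [   0.85    -0.10    -0.20     0.00]
  [  -0.10     0.85    -0.30    -0.40]
  [   0.00    -0.05     0.85    -0.10]
  [   0.00    -0.40    -0.05     0.60]
d = (I − A) x:
  d_1 = (+0.85)·280 + (-0.10)·660 + (-0.20)·660 + (+0.00)·760 = 40.0
  d_2 = (-0.10)·280 + (+0.85)·660 + (-0.30)·660 + (-0.40)·760 = 31.0
  d_3 = (+0.00)·280 + (-0.05)·660 + (+0.85)·660 + (-0.10)·760 = 452.0
  d_4 = (+0.00)·280 + (-0.40)·660 + (-0.05)·660 + (+0.60)·760 = 159.0

d_3 = 452.0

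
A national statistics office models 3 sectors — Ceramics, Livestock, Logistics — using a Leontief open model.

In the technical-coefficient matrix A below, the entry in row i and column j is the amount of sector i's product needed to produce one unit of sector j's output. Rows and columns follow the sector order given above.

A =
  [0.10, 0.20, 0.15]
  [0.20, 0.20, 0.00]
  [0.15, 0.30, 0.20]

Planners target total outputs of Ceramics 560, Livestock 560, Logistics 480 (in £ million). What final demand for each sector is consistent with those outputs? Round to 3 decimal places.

I − A =
  [   0.90    -0.20    -0.15]
  [  -0.20     0.80     0.00]
  [  -0.15    -0.30     0.80]
d = (I − A) x:
  d_1 = (+0.90)·560 + (-0.20)·560 + (-0.15)·480 = 320.000
  d_2 = (-0.20)·560 + (+0.80)·560 + (+0.00)·480 = 336.000
  d_3 = (-0.15)·560 + (-0.30)·560 + (+0.80)·480 = 132.000

d_1 = 320.000, d_2 = 336.000, d_3 = 132.000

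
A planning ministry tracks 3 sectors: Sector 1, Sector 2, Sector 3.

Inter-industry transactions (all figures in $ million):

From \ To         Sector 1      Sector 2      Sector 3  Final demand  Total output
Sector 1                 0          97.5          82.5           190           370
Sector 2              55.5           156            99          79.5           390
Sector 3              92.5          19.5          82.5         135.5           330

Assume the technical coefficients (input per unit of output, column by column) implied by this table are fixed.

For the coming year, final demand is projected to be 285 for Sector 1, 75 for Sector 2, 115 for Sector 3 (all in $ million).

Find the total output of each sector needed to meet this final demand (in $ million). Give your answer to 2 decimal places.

x_1 = 472.69, x_2 = 412.37, x_3 = 338.39

Technical coefficients a_ij = z_ij / X_j:
  a_11 = 0/370 = 0.00, a_21 = 55.5/370 = 0.15, a_31 = 92.5/370 = 0.25
  a_12 = 97.5/390 = 0.25, a_22 = 156/390 = 0.40, a_32 = 19.5/390 = 0.05
  a_13 = 82.5/330 = 0.25, a_23 = 99/330 = 0.30, a_33 = 82.5/330 = 0.25
I − A =
  [   1.00    -0.25    -0.25]
  [  -0.15     0.60    -0.30]
  [  -0.25    -0.05     0.75]
Cofactors of I−A, C_ij = (−1)^(i+j)·(minor ij) (rows/columns in the sector order above):
  C_11 = (0.60)(0.75) − (-0.30)(-0.05) = 0.4350
  C_12 = −[(-0.15)(0.75) − (-0.30)(-0.25)] = 0.1875
  C_13 = (-0.15)(-0.05) − (0.60)(-0.25) = 0.1575
  C_21 = −[(-0.25)(0.75) − (-0.25)(-0.05)] = 0.2000
  C_22 = (1.00)(0.75) − (-0.25)(-0.25) = 0.6875
  C_23 = −[(1.00)(-0.05) − (-0.25)(-0.25)] = 0.1125
  C_31 = (-0.25)(-0.30) − (-0.25)(0.60) = 0.2250
  C_32 = −[(1.00)(-0.30) − (-0.25)(-0.15)] = 0.3375
  C_33 = (1.00)(0.60) − (-0.25)(-0.15) = 0.5625
det(I−A) = Σ_j (I−A)_1j·C_1j = (1.00)(0.4350) + (-0.25)(0.1875) + (-0.25)(0.1575) = 0.34875
adj(I−A) = Cᵀ =
  [ 0.4350   0.2000   0.2250]
  [ 0.1875   0.6875   0.3375]
  [ 0.1575   0.1125   0.5625]
(I − A)⁻¹ = adj(I−A) / det(I−A) ≈
  [   1.2473     0.5735     0.6452]
  [   0.5376     1.9713     0.9677]
  [   0.4516     0.3226     1.6129]
x = (I − A)⁻¹ d = adj(I−A)·d / det(I−A), with det(I−A) = 0.34875:
  x_1 = (0.4350·285 + 0.2000·75 + 0.2250·115) / 0.34875 = 164.85 / 0.34875 ≈ 472.69
  x_2 = (0.1875·285 + 0.6875·75 + 0.3375·115) / 0.34875 = 143.8125 / 0.34875 ≈ 412.37
  x_3 = (0.1575·285 + 0.1125·75 + 0.5625·115) / 0.34875 = 118.0125 / 0.34875 ≈ 338.39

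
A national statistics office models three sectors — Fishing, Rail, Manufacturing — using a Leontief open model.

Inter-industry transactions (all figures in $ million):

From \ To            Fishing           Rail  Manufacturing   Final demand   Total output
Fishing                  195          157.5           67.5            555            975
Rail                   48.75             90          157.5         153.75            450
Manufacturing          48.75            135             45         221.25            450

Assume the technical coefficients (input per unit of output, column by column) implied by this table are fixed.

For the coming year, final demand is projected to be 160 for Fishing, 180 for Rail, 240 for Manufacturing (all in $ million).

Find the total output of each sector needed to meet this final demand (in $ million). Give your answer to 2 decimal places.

Technical coefficients a_ij = z_ij / X_j:
  a_FF = 195/975 = 0.20, a_RF = 48.75/975 = 0.05, a_MF = 48.75/975 = 0.05
  a_FR = 157.5/450 = 0.35, a_RR = 90/450 = 0.20, a_MR = 135/450 = 0.30
  a_FM = 67.5/450 = 0.15, a_RM = 157.5/450 = 0.35, a_MM = 45/450 = 0.10
I − A =
  [   0.80    -0.35    -0.15]
  [  -0.05     0.80    -0.35]
  [  -0.05    -0.30     0.90]
Cofactors of I−A, C_ij = (−1)^(i+j)·(minor ij) (rows/columns in the sector order above):
  C_11 = (0.80)(0.90) − (-0.35)(-0.30) = 0.6150
  C_12 = −[(-0.05)(0.90) − (-0.35)(-0.05)] = 0.0625
  C_13 = (-0.05)(-0.30) − (0.80)(-0.05) = 0.0550
  C_21 = −[(-0.35)(0.90) − (-0.15)(-0.30)] = 0.3600
  C_22 = (0.80)(0.90) − (-0.15)(-0.05) = 0.7125
  C_23 = −[(0.80)(-0.30) − (-0.35)(-0.05)] = 0.2575
  C_31 = (-0.35)(-0.35) − (-0.15)(0.80) = 0.2425
  C_32 = −[(0.80)(-0.35) − (-0.15)(-0.05)] = 0.2875
  C_33 = (0.80)(0.80) − (-0.35)(-0.05) = 0.6225
det(I−A) = Σ_j (I−A)_1j·C_1j = (0.80)(0.6150) + (-0.35)(0.0625) + (-0.15)(0.0550) = 0.461875
adj(I−A) = Cᵀ =
  [ 0.6150   0.3600   0.2425]
  [ 0.0625   0.7125   0.2875]
  [ 0.0550   0.2575   0.6225]
(I − A)⁻¹ = adj(I−A) / det(I−A) ≈
  [   1.3315     0.7794     0.5250]
  [   0.1353     1.5426     0.6225]
  [   0.1191     0.5575     1.3478]
x = (I − A)⁻¹ d = adj(I−A)·d / det(I−A), with det(I−A) = 0.461875:
  x_F = (0.6150·160 + 0.3600·180 + 0.2425·240) / 0.461875 = 221.40 / 0.461875 ≈ 479.35
  x_R = (0.0625·160 + 0.7125·180 + 0.2875·240) / 0.461875 = 207.25 / 0.461875 ≈ 448.71
  x_M = (0.0550·160 + 0.2575·180 + 0.6225·240) / 0.461875 = 204.55 / 0.461875 ≈ 442.87

x_F = 479.35, x_R = 448.71, x_M = 442.87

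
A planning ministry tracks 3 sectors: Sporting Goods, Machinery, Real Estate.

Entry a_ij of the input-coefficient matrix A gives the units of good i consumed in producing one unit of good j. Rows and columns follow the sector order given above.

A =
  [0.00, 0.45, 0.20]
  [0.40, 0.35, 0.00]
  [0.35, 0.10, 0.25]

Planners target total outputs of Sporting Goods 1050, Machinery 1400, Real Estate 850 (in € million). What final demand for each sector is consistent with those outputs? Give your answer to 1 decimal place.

d_1 = 250.0, d_2 = 490.0, d_3 = 130.0

I − A =
  [   1.00    -0.45    -0.20]
  [  -0.40     0.65     0.00]
  [  -0.35    -0.10     0.75]
d = (I − A) x:
  d_1 = (+1.00)·1050 + (-0.45)·1400 + (-0.20)·850 = 250.0
  d_2 = (-0.40)·1050 + (+0.65)·1400 + (+0.00)·850 = 490.0
  d_3 = (-0.35)·1050 + (-0.10)·1400 + (+0.75)·850 = 130.0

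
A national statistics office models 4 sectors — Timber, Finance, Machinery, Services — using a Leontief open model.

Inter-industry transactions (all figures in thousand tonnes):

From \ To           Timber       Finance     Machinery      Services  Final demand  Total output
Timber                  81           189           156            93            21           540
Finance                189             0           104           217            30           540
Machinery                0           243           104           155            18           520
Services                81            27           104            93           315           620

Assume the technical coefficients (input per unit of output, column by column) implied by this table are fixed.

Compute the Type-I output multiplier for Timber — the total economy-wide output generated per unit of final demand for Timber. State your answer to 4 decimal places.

m_1 = 4.4618

Technical coefficients a_ij = z_ij / X_j:
  a_11 = 81/540 = 0.15, a_21 = 189/540 = 0.35, a_31 = 0/540 = 0.00, a_41 = 81/540 = 0.15
  a_12 = 189/540 = 0.35, a_22 = 0/540 = 0.00, a_32 = 243/540 = 0.45, a_42 = 27/540 = 0.05
  a_13 = 156/520 = 0.30, a_23 = 104/520 = 0.20, a_33 = 104/520 = 0.20, a_43 = 104/520 = 0.20
  a_14 = 93/620 = 0.15, a_24 = 217/620 = 0.35, a_34 = 155/620 = 0.25, a_44 = 93/620 = 0.15
I − A =
  [   0.85    -0.35    -0.30    -0.15]
  [  -0.35     1.00    -0.20    -0.35]
  [   0.00    -0.45     0.80    -0.25]
  [  -0.15    -0.05    -0.20     0.85]
Compute the cofactors C_ij = (−1)^(i+j)·(3×3 minor ij) of I−A; the adjugate is their transpose:
adj(I−A) = Cᵀ =
  [ 0.505500   0.358500   0.365250   0.344250]
  [ 0.270000   0.506250   0.315000   0.348750]
  [ 0.199375   0.338750   0.560000   0.339375]
  [ 0.152000   0.172750   0.214750   0.458250]
det(I−A) = Σ_j (I−A)_1j·C_1j = (0.85)(0.505500) + (-0.35)(0.270000) + (-0.30)(0.199375) + (-0.15)(0.152000) = 0.2525625
(I − A)⁻¹ = adj(I−A) / det(I−A) ≈
  [   2.00148     1.41945     1.44618     1.36303]
  [   1.06904     2.00445     1.24722     1.38085]
  [   0.78941     1.34125     2.21727     1.34373]
  [   0.60183     0.68399     0.85028     1.81440]
The output multiplier for sector j is the column-j sum of the Leontief inverse (I − A)⁻¹ = adj(I−A) / det(I−A).
Column 1 of adj(I−A): (0.505500, 0.270000, 0.199375, 0.152000); det(I−A) = 0.2525625.
m_1 = (0.505500 + 0.270000 + 0.199375 + 0.152000) / 0.2525625 = 1.126875 / 0.2525625 ≈ 4.4618.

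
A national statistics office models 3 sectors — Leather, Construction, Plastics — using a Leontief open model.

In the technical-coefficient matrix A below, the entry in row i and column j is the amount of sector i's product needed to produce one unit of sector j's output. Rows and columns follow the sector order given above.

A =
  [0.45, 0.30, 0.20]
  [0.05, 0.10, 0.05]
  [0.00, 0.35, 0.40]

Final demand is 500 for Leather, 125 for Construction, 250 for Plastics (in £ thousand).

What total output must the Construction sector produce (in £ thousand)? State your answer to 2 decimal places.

x_2 = 238.74

I − A =
  [   0.55    -0.30    -0.20]
  [  -0.05     0.90    -0.05]
  [   0.00    -0.35     0.60]
Cofactors of I−A, C_ij = (−1)^(i+j)·(minor ij) (rows/columns in the sector order above):
  C_11 = (0.90)(0.60) − (-0.05)(-0.35) = 0.5225
  C_12 = −[(-0.05)(0.60) − (-0.05)(0.00)] = 0.0300
  C_13 = (-0.05)(-0.35) − (0.90)(0.00) = 0.0175
  C_21 = −[(-0.30)(0.60) − (-0.20)(-0.35)] = 0.2500
  C_22 = (0.55)(0.60) − (-0.20)(0.00) = 0.3300
  C_23 = −[(0.55)(-0.35) − (-0.30)(0.00)] = 0.1925
  C_31 = (-0.30)(-0.05) − (-0.20)(0.90) = 0.1950
  C_32 = −[(0.55)(-0.05) − (-0.20)(-0.05)] = 0.0375
  C_33 = (0.55)(0.90) − (-0.30)(-0.05) = 0.4800
det(I−A) = Σ_j (I−A)_1j·C_1j = (0.55)(0.5225) + (-0.30)(0.0300) + (-0.20)(0.0175) = 0.274875
adj(I−A) = Cᵀ =
  [ 0.5225   0.2500   0.1950]
  [ 0.0300   0.3300   0.0375]
  [ 0.0175   0.1925   0.4800]
(I − A)⁻¹ = adj(I−A) / det(I−A) ≈
  [   1.9009     0.9095     0.7094]
  [   0.1091     1.2005     0.1364]
  [   0.0637     0.7003     1.7462]
x = (I − A)⁻¹ d = adj(I−A)·d / det(I−A), with det(I−A) = 0.274875:
  x_1 = (0.5225·500 + 0.2500·125 + 0.1950·250) / 0.274875 = 341.25 / 0.274875 ≈ 1241.47
  x_2 = (0.0300·500 + 0.3300·125 + 0.0375·250) / 0.274875 = 65.625 / 0.274875 ≈ 238.74
  x_3 = (0.0175·500 + 0.1925·125 + 0.4800·250) / 0.274875 = 152.8125 / 0.274875 ≈ 555.93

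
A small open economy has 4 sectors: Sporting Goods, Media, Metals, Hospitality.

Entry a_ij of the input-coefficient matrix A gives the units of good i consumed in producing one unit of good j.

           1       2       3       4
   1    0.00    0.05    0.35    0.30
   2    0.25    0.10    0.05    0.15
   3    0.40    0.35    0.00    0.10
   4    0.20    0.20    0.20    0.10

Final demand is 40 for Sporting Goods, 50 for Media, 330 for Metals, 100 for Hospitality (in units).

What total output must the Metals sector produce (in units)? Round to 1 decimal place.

I − A =
  [   1.00    -0.05    -0.35    -0.30]
  [  -0.25     0.90    -0.05    -0.15]
  [  -0.40    -0.35     1.00    -0.10]
  [  -0.20    -0.20    -0.20     0.90]
Compute the cofactors C_ij = (−1)^(i+j)·(3×3 minor ij) of I−A; the adjugate is their transpose:
adj(I−A) = Cᵀ =
  [ 0.734750   0.242250   0.333750   0.322375]
  [ 0.281000   0.663000   0.176250   0.223750]
  [ 0.424250   0.357000   0.698250   0.278500]
  [ 0.320000   0.280500   0.268500   0.712375]
det(I−A) = Σ_j (I−A)_1j·C_1j = (1.00)(0.734750) + (-0.05)(0.281000) + (-0.35)(0.424250) + (-0.30)(0.320000) = 0.4762125
(I − A)⁻¹ = adj(I−A) / det(I−A) ≈
  [   1.5429     0.5087     0.7008     0.6770]
  [   0.5901     1.3922     0.3701     0.4699]
  [   0.8909     0.7497     1.4663     0.5848]
  [   0.6720     0.5890     0.5638     1.4959]
x = (I − A)⁻¹ d = adj(I−A)·d / det(I−A), with det(I−A) = 0.4762125:
  x_1 = (0.734750·40 + 0.242250·50 + 0.333750·330 + 0.322375·100) / 0.4762125 = 183.8775 / 0.4762125 ≈ 386.1
  x_2 = (0.281000·40 + 0.663000·50 + 0.176250·330 + 0.223750·100) / 0.4762125 = 124.9275 / 0.4762125 ≈ 262.3
  x_3 = (0.424250·40 + 0.357000·50 + 0.698250·330 + 0.278500·100) / 0.4762125 = 293.0925 / 0.4762125 ≈ 615.5
  x_4 = (0.320000·40 + 0.280500·50 + 0.268500·330 + 0.712375·100) / 0.4762125 = 186.6675 / 0.4762125 ≈ 392.0

x_3 = 615.5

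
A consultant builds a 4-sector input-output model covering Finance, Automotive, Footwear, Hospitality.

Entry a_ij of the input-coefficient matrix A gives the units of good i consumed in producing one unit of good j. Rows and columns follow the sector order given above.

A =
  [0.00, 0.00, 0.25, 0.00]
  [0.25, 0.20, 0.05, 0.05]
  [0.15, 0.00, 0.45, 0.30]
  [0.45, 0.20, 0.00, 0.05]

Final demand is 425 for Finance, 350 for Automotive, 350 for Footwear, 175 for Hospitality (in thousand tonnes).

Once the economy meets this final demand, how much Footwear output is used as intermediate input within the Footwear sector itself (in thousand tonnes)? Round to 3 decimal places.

I − A =
  [   1.00     0.00    -0.25     0.00]
  [  -0.25     0.80    -0.05    -0.05]
  [  -0.15     0.00     0.55    -0.30]
  [  -0.45    -0.20     0.00     0.95]
Compute the cofactors C_ij = (−1)^(i+j)·(3×3 minor ij) of I−A; the adjugate is their transpose:
adj(I−A) = Cᵀ =
  [ 0.409500   0.015000   0.187500   0.060000]
  [ 0.156875   0.453125   0.112500   0.059375]
  [ 0.235500   0.060000   0.750000   0.240000]
  [ 0.227000   0.102500   0.112500   0.410000]
det(I−A) = Σ_j (I−A)_1j·C_1j = (1.00)(0.409500) + (0.00)(0.156875) + (-0.25)(0.235500) + (0.00)(0.227000) = 0.350625
(I − A)⁻¹ = adj(I−A) / det(I−A) ≈
  [   1.1679     0.0428     0.5348     0.1711]
  [   0.4474     1.2923     0.3209     0.1693]
  [   0.6717     0.1711     2.1390     0.6845]
  [   0.6474     0.2923     0.3209     1.1693]
First solve x = (I − A)⁻¹ d = adj(I−A)·d / det(I−A); in particular x_3 = (0.235500·425 + 0.060000·350 + 0.750000·350 + 0.240000·175) / 0.350625 = 425.5875 / 0.350625 ≈ 1213.79679.
Intermediate flow from 3 to 3: z_33 = a_33 · x_3 = 0.45 × 425.5875 / 0.350625 = 191.514375 / 0.350625 ≈ 546.209.

z_33 = 546.209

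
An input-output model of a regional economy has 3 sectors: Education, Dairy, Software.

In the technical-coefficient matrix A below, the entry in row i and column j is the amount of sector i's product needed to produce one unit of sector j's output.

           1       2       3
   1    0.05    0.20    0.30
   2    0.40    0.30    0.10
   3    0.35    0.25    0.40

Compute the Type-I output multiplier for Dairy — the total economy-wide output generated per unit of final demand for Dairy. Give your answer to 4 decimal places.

m_2 = 4.4637

I − A =
  [   0.95    -0.20    -0.30]
  [  -0.40     0.70    -0.10]
  [  -0.35    -0.25     0.60]
Cofactors of I−A, C_ij = (−1)^(i+j)·(minor ij) (rows/columns in the sector order above):
  C_11 = (0.70)(0.60) − (-0.10)(-0.25) = 0.3950
  C_12 = −[(-0.40)(0.60) − (-0.10)(-0.35)] = 0.2750
  C_13 = (-0.40)(-0.25) − (0.70)(-0.35) = 0.3450
  C_21 = −[(-0.20)(0.60) − (-0.30)(-0.25)] = 0.1950
  C_22 = (0.95)(0.60) − (-0.30)(-0.35) = 0.4650
  C_23 = −[(0.95)(-0.25) − (-0.20)(-0.35)] = 0.3075
  C_31 = (-0.20)(-0.10) − (-0.30)(0.70) = 0.2300
  C_32 = −[(0.95)(-0.10) − (-0.30)(-0.40)] = 0.2150
  C_33 = (0.95)(0.70) − (-0.20)(-0.40) = 0.5850
det(I−A) = Σ_j (I−A)_1j·C_1j = (0.95)(0.3950) + (-0.20)(0.2750) + (-0.30)(0.3450) = 0.21675
adj(I−A) = Cᵀ =
  [ 0.3950   0.1950   0.2300]
  [ 0.2750   0.4650   0.2150]
  [ 0.3450   0.3075   0.5850]
(I − A)⁻¹ = adj(I−A) / det(I−A) ≈
  [   1.82238     0.89965     1.06113]
  [   1.26874     2.14533     0.99193]
  [   1.59170     1.41869     2.69896]
The output multiplier for sector j is the column-j sum of the Leontief inverse (I − A)⁻¹ = adj(I−A) / det(I−A).
Column 2 of adj(I−A): (0.1950, 0.4650, 0.3075); det(I−A) = 0.21675.
m_2 = (0.1950 + 0.4650 + 0.3075) / 0.21675 = 0.9675 / 0.21675 ≈ 4.4637.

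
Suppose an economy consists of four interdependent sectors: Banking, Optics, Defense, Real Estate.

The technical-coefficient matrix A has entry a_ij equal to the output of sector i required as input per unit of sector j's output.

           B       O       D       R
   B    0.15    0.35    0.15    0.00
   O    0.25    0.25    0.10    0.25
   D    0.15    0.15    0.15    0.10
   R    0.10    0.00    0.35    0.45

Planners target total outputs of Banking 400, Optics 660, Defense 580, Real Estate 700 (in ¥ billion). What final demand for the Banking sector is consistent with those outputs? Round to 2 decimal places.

I − A =
  [   0.85    -0.35    -0.15     0.00]
  [  -0.25     0.75    -0.10    -0.25]
  [  -0.15    -0.15     0.85    -0.10]
  [  -0.10     0.00    -0.35     0.55]
d = (I − A) x:
  d_B = (+0.85)·400 + (-0.35)·660 + (-0.15)·580 + (+0.00)·700 = 22.00
  d_O = (-0.25)·400 + (+0.75)·660 + (-0.10)·580 + (-0.25)·700 = 162.00
  d_D = (-0.15)·400 + (-0.15)·660 + (+0.85)·580 + (-0.10)·700 = 264.00
  d_R = (-0.10)·400 + (+0.00)·660 + (-0.35)·580 + (+0.55)·700 = 142.00

d_B = 22.00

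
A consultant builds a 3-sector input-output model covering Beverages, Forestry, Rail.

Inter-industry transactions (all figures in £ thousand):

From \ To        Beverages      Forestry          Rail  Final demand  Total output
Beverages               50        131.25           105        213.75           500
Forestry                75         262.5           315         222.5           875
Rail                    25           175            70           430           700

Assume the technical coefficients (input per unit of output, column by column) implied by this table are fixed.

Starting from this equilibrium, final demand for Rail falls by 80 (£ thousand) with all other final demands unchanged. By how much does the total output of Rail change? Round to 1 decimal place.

Δx_R = -107.4

Technical coefficients a_ij = z_ij / X_j:
  a_BB = 50/500 = 0.10, a_FB = 75/500 = 0.15, a_RB = 25/500 = 0.05
  a_BF = 131.25/875 = 0.15, a_FF = 262.5/875 = 0.30, a_RF = 175/875 = 0.20
  a_BR = 105/700 = 0.15, a_FR = 315/700 = 0.45, a_RR = 70/700 = 0.10
I − A =
  [   0.90    -0.15    -0.15]
  [  -0.15     0.70    -0.45]
  [  -0.05    -0.20     0.90]
Cofactors of I−A, C_ij = (−1)^(i+j)·(minor ij) (rows/columns in the sector order above):
  C_11 = (0.70)(0.90) − (-0.45)(-0.20) = 0.5400
  C_12 = −[(-0.15)(0.90) − (-0.45)(-0.05)] = 0.1575
  C_13 = (-0.15)(-0.20) − (0.70)(-0.05) = 0.0650
  C_21 = −[(-0.15)(0.90) − (-0.15)(-0.20)] = 0.1650
  C_22 = (0.90)(0.90) − (-0.15)(-0.05) = 0.8025
  C_23 = −[(0.90)(-0.20) − (-0.15)(-0.05)] = 0.1875
  C_31 = (-0.15)(-0.45) − (-0.15)(0.70) = 0.1725
  C_32 = −[(0.90)(-0.45) − (-0.15)(-0.15)] = 0.4275
  C_33 = (0.90)(0.70) − (-0.15)(-0.15) = 0.6075
det(I−A) = Σ_j (I−A)_1j·C_1j = (0.90)(0.5400) + (-0.15)(0.1575) + (-0.15)(0.0650) = 0.452625
adj(I−A) = Cᵀ =
  [ 0.5400   0.1650   0.1725]
  [ 0.1575   0.8025   0.4275]
  [ 0.0650   0.1875   0.6075]
(I − A)⁻¹ = adj(I−A) / det(I−A) ≈
  [   1.1930     0.3645     0.3811]
  [   0.3480     1.7730     0.9445]
  [   0.1436     0.4143     1.3422]
Δx = (I − A)⁻¹ Δd with Δd having -80 in the Rail component and 0 elsewhere.
So Δx_R = L_RR · (-80), where L_RR = adj(I−A)_RR / det(I−A) = 0.6075 / 0.452625.
Δx_R = 0.6075 × (-80) / 0.452625 = -48.60 / 0.452625 ≈ -107.4.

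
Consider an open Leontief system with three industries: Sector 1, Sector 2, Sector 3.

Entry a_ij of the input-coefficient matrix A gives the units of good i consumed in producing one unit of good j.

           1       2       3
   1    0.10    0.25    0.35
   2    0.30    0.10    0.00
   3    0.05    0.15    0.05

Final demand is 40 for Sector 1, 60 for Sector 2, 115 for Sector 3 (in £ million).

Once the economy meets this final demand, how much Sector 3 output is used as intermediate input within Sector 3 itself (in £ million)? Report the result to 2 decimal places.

I − A =
  [   0.90    -0.25    -0.35]
  [  -0.30     0.90     0.00]
  [  -0.05    -0.15     0.95]
Cofactors of I−A, C_ij = (−1)^(i+j)·(minor ij) (rows/columns in the sector order above):
  C_11 = (0.90)(0.95) − (0.00)(-0.15) = 0.8550
  C_12 = −[(-0.30)(0.95) − (0.00)(-0.05)] = 0.2850
  C_13 = (-0.30)(-0.15) − (0.90)(-0.05) = 0.0900
  C_21 = −[(-0.25)(0.95) − (-0.35)(-0.15)] = 0.2900
  C_22 = (0.90)(0.95) − (-0.35)(-0.05) = 0.8375
  C_23 = −[(0.90)(-0.15) − (-0.25)(-0.05)] = 0.1475
  C_31 = (-0.25)(0.00) − (-0.35)(0.90) = 0.3150
  C_32 = −[(0.90)(0.00) − (-0.35)(-0.30)] = 0.1050
  C_33 = (0.90)(0.90) − (-0.25)(-0.30) = 0.7350
det(I−A) = Σ_j (I−A)_1j·C_1j = (0.90)(0.8550) + (-0.25)(0.2850) + (-0.35)(0.0900) = 0.66675
adj(I−A) = Cᵀ =
  [ 0.8550   0.2900   0.3150]
  [ 0.2850   0.8375   0.1050]
  [ 0.0900   0.1475   0.7350]
(I − A)⁻¹ = adj(I−A) / det(I−A) ≈
  [   1.2823     0.4349     0.4724]
  [   0.4274     1.2561     0.1575]
  [   0.1350     0.2212     1.1024]
First solve x = (I − A)⁻¹ d = adj(I−A)·d / det(I−A); in particular x_3 = (0.0900·40 + 0.1475·60 + 0.7350·115) / 0.66675 = 96.975 / 0.66675 ≈ 145.4443.
Intermediate flow from 3 to 3: z_33 = a_33 · x_3 = 0.05 × 96.975 / 0.66675 = 4.84875 / 0.66675 ≈ 7.27.

z_33 = 7.27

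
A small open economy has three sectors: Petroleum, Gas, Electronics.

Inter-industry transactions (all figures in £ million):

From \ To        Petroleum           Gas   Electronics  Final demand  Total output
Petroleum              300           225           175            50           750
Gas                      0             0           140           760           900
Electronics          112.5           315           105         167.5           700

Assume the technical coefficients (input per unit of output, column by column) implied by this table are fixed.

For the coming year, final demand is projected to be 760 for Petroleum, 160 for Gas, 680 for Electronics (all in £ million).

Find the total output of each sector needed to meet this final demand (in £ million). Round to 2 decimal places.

Technical coefficients a_ij = z_ij / X_j:
  a_PP = 300/750 = 0.40, a_GP = 0/750 = 0.00, a_EP = 112.5/750 = 0.15
  a_PG = 225/900 = 0.25, a_GG = 0/900 = 0.00, a_EG = 315/900 = 0.35
  a_PE = 175/700 = 0.25, a_GE = 140/700 = 0.20, a_EE = 105/700 = 0.15
I − A =
  [   0.60    -0.25    -0.25]
  [   0.00     1.00    -0.20]
  [  -0.15    -0.35     0.85]
Cofactors of I−A, C_ij = (−1)^(i+j)·(minor ij) (rows/columns in the sector order above):
  C_11 = (1.00)(0.85) − (-0.20)(-0.35) = 0.7800
  C_12 = −[(0.00)(0.85) − (-0.20)(-0.15)] = 0.0300
  C_13 = (0.00)(-0.35) − (1.00)(-0.15) = 0.1500
  C_21 = −[(-0.25)(0.85) − (-0.25)(-0.35)] = 0.3000
  C_22 = (0.60)(0.85) − (-0.25)(-0.15) = 0.4725
  C_23 = −[(0.60)(-0.35) − (-0.25)(-0.15)] = 0.2475
  C_31 = (-0.25)(-0.20) − (-0.25)(1.00) = 0.3000
  C_32 = −[(0.60)(-0.20) − (-0.25)(0.00)] = 0.1200
  C_33 = (0.60)(1.00) − (-0.25)(0.00) = 0.6000
det(I−A) = Σ_j (I−A)_1j·C_1j = (0.60)(0.7800) + (-0.25)(0.0300) + (-0.25)(0.1500) = 0.4230
adj(I−A) = Cᵀ =
  [ 0.7800   0.3000   0.3000]
  [ 0.0300   0.4725   0.1200]
  [ 0.1500   0.2475   0.6000]
(I − A)⁻¹ = adj(I−A) / det(I−A) ≈
  [   1.8440     0.7092     0.7092]
  [   0.0709     1.1170     0.2837]
  [   0.3546     0.5851     1.4184]
x = (I − A)⁻¹ d = adj(I−A)·d / det(I−A), with det(I−A) = 0.4230:
  x_P = (0.7800·760 + 0.3000·160 + 0.3000·680) / 0.4230 = 844.80 / 0.4230 ≈ 1997.16
  x_G = (0.0300·760 + 0.4725·160 + 0.1200·680) / 0.4230 = 180.00 / 0.4230 ≈ 425.53
  x_E = (0.1500·760 + 0.2475·160 + 0.6000·680) / 0.4230 = 561.60 / 0.4230 ≈ 1327.66

x_P = 1997.16, x_G = 425.53, x_E = 1327.66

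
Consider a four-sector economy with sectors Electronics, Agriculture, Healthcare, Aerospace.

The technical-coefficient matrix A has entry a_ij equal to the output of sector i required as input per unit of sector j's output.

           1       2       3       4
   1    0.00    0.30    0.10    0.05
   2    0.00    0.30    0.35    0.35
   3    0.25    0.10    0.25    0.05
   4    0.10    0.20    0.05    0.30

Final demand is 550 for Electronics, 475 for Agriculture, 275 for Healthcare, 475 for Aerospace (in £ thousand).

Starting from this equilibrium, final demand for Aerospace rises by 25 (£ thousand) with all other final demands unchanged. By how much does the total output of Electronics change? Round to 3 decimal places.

I − A =
  [   1.00    -0.30    -0.10    -0.05]
  [   0.00     0.70    -0.35    -0.35]
  [  -0.25    -0.10     0.75    -0.05]
  [  -0.10    -0.20    -0.05     0.70]
Compute the cofactors C_ij = (−1)^(i+j)·(3×3 minor ij) of I−A; the adjugate is their transpose:
adj(I−A) = Cᵀ =
  [ 0.283500   0.172500   0.126000   0.115500]
  [ 0.093625   0.500125   0.264250   0.275625]
  [ 0.112000   0.136000   0.406000   0.105000]
  [ 0.075250   0.177250   0.122500   0.446250]
det(I−A) = Σ_j (I−A)_1j·C_1j = (1.00)(0.283500) + (-0.30)(0.093625) + (-0.10)(0.112000) + (-0.05)(0.075250) = 0.24045
(I − A)⁻¹ = adj(I−A) / det(I−A) ≈
  [   1.1790     0.7174     0.5240     0.4803]
  [   0.3894     2.0800     1.0990     1.1463]
  [   0.4658     0.5656     1.6885     0.4367]
  [   0.3130     0.7372     0.5095     1.8559]
Δx = (I − A)⁻¹ Δd with Δd having +25 in the Aerospace component and 0 elsewhere.
So Δx_1 = L_14 · (+25), where L_14 = adj(I−A)_14 / det(I−A) = 0.115500 / 0.24045.
Δx_1 = 0.115500 × (+25) / 0.24045 = 2.8875 / 0.24045 ≈ 12.009.

Δx_1 = 12.009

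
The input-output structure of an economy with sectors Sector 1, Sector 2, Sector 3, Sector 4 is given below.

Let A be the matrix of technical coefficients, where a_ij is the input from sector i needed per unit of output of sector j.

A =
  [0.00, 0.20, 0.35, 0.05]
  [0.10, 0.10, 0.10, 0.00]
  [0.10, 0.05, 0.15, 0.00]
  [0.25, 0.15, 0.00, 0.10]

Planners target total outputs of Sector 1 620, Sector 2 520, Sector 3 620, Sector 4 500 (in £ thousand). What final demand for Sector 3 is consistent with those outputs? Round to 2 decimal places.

d_3 = 439.00

I − A =
  [   1.00    -0.20    -0.35    -0.05]
  [  -0.10     0.90    -0.10     0.00]
  [  -0.10    -0.05     0.85     0.00]
  [  -0.25    -0.15     0.00     0.90]
d = (I − A) x:
  d_1 = (+1.00)·620 + (-0.20)·520 + (-0.35)·620 + (-0.05)·500 = 274.00
  d_2 = (-0.10)·620 + (+0.90)·520 + (-0.10)·620 + (+0.00)·500 = 344.00
  d_3 = (-0.10)·620 + (-0.05)·520 + (+0.85)·620 + (+0.00)·500 = 439.00
  d_4 = (-0.25)·620 + (-0.15)·520 + (+0.00)·620 + (+0.90)·500 = 217.00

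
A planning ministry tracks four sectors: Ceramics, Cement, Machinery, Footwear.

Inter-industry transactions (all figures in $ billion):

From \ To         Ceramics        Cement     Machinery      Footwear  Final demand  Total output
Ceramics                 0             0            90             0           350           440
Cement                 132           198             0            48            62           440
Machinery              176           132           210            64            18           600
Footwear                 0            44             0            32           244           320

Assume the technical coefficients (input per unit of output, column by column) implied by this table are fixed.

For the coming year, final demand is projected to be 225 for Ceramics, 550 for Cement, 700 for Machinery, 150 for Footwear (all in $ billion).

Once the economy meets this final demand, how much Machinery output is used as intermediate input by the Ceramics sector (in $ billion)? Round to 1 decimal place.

z_31 = 219.2

Technical coefficients a_ij = z_ij / X_j:
  a_11 = 0/440 = 0.00, a_21 = 132/440 = 0.30, a_31 = 176/440 = 0.40, a_41 = 0/440 = 0.00
  a_12 = 0/440 = 0.00, a_22 = 198/440 = 0.45, a_32 = 132/440 = 0.30, a_42 = 44/440 = 0.10
  a_13 = 90/600 = 0.15, a_23 = 0/600 = 0.00, a_33 = 210/600 = 0.35, a_43 = 0/600 = 0.00
  a_14 = 0/320 = 0.00, a_24 = 48/320 = 0.15, a_34 = 64/320 = 0.20, a_44 = 32/320 = 0.10
I − A =
  [   1.00     0.00    -0.15     0.00]
  [  -0.30     0.55     0.00    -0.15]
  [  -0.40    -0.30     0.65    -0.20]
  [   0.00    -0.10     0.00     0.90]
Compute the cofactors C_ij = (−1)^(i+j)·(3×3 minor ij) of I−A; the adjugate is their transpose:
adj(I−A) = Cᵀ =
  [ 0.31200   0.04350   0.07200   0.02325]
  [ 0.17550   0.53100   0.04050   0.09750]
  [ 0.27900   0.29000   0.48000   0.15500]
  [ 0.01950   0.05900   0.00450   0.31100]
det(I−A) = Σ_j (I−A)_1j·C_1j = (1.00)(0.31200) + (0.00)(0.17550) + (-0.15)(0.27900) + (0.00)(0.01950) = 0.27015
(I − A)⁻¹ = adj(I−A) / det(I−A) ≈
  [   1.1549     0.1610     0.2665     0.0861]
  [   0.6496     1.9656     0.1499     0.3609]
  [   1.0328     1.0735     1.7768     0.5738]
  [   0.0722     0.2184     0.0167     1.1512]
First solve x = (I − A)⁻¹ d = adj(I−A)·d / det(I−A); in particular x_1 = (0.31200·225 + 0.04350·550 + 0.07200·700 + 0.02325·150) / 0.27015 = 148.0125 / 0.27015 ≈ 547.890.
Intermediate flow from 3 to 1: z_31 = a_31 · x_1 = 0.40 × 148.0125 / 0.27015 = 59.205 / 0.27015 ≈ 219.2.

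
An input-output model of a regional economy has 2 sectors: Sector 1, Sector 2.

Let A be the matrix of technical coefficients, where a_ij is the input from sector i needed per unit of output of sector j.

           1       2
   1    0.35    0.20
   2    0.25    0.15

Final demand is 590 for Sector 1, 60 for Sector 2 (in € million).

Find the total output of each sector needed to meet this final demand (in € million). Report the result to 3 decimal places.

I − A =
  [   0.65    -0.20]
  [  -0.25     0.85]
det(I−A) = (0.65)(0.85) − (-0.20)(-0.25) = 0.5025
adj(I−A) = [[0.85, 0.20], [0.25, 0.65]]
(I − A)⁻¹ = adj(I−A) / det(I−A) ≈
  [   1.6915     0.3980]
  [   0.4975     1.2935]
x = (I − A)⁻¹ d = adj(I−A)·d / det(I−A), with det(I−A) = 0.5025:
  x_1 = (0.85·590 + 0.20·60) / 0.5025 = 513.50 / 0.5025 ≈ 1021.891
  x_2 = (0.25·590 + 0.65·60) / 0.5025 = 186.50 / 0.5025 ≈ 371.144

x_1 = 1021.891, x_2 = 371.144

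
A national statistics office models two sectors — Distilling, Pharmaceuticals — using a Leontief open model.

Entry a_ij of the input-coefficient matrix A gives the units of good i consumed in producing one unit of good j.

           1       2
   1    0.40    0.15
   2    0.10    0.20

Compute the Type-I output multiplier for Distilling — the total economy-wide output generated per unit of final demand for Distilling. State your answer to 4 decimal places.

I − A =
  [   0.60    -0.15]
  [  -0.10     0.80]
det(I−A) = (0.60)(0.80) − (-0.15)(-0.10) = 0.4650
adj(I−A) = [[0.80, 0.15], [0.10, 0.60]]
(I − A)⁻¹ = adj(I−A) / det(I−A) ≈
  [   1.72043     0.32258]
  [   0.21505     1.29032]
The output multiplier for sector j is the column-j sum of the Leontief inverse (I − A)⁻¹ = adj(I−A) / det(I−A).
Column 1 of adj(I−A): (0.80, 0.10); det(I−A) = 0.4650.
m_1 = (0.80 + 0.10) / 0.4650 = 0.90 / 0.4650 ≈ 1.9355.

m_1 = 1.9355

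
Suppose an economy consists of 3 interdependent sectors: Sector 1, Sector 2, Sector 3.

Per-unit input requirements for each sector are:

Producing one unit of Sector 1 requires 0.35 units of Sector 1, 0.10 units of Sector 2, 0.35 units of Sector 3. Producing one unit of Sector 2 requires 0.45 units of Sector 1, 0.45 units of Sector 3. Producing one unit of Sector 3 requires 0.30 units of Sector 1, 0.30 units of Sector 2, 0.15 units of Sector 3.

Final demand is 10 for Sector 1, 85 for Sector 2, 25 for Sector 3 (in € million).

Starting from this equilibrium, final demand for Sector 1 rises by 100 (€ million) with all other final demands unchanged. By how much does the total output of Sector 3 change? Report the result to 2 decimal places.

Δx_3 = 151.49

I − A =
  [   0.65    -0.45    -0.30]
  [  -0.10     1.00    -0.30]
  [  -0.35    -0.45     0.85]
Cofactors of I−A, C_ij = (−1)^(i+j)·(minor ij) (rows/columns in the sector order above):
  C_11 = (1.00)(0.85) − (-0.30)(-0.45) = 0.7150
  C_12 = −[(-0.10)(0.85) − (-0.30)(-0.35)] = 0.1900
  C_13 = (-0.10)(-0.45) − (1.00)(-0.35) = 0.3950
  C_21 = −[(-0.45)(0.85) − (-0.30)(-0.45)] = 0.5175
  C_22 = (0.65)(0.85) − (-0.30)(-0.35) = 0.4475
  C_23 = −[(0.65)(-0.45) − (-0.45)(-0.35)] = 0.4500
  C_31 = (-0.45)(-0.30) − (-0.30)(1.00) = 0.4350
  C_32 = −[(0.65)(-0.30) − (-0.30)(-0.10)] = 0.2250
  C_33 = (0.65)(1.00) − (-0.45)(-0.10) = 0.6050
det(I−A) = Σ_j (I−A)_1j·C_1j = (0.65)(0.7150) + (-0.45)(0.1900) + (-0.30)(0.3950) = 0.26075
adj(I−A) = Cᵀ =
  [ 0.7150   0.5175   0.4350]
  [ 0.1900   0.4475   0.2250]
  [ 0.3950   0.4500   0.6050]
(I − A)⁻¹ = adj(I−A) / det(I−A) ≈
  [   2.7421     1.9847     1.6683]
  [   0.7287     1.7162     0.8629]
  [   1.5149     1.7258     2.3202]
Δx = (I − A)⁻¹ Δd with Δd having +100 in the Sector 1 component and 0 elsewhere.
So Δx_3 = L_31 · (+100), where L_31 = adj(I−A)_31 / det(I−A) = 0.3950 / 0.26075.
Δx_3 = 0.3950 × (+100) / 0.26075 = 39.50 / 0.26075 ≈ 151.49.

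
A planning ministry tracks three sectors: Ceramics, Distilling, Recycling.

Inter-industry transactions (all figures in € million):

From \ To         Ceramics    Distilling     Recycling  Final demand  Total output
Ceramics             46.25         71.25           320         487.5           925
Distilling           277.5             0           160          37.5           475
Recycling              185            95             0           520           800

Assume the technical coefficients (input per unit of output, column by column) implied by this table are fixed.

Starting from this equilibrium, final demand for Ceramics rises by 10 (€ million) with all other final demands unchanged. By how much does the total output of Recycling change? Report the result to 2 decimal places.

Technical coefficients a_ij = z_ij / X_j:
  a_CC = 46.25/925 = 0.05, a_DC = 277.5/925 = 0.30, a_RC = 185/925 = 0.20
  a_CD = 71.25/475 = 0.15, a_DD = 0/475 = 0.00, a_RD = 95/475 = 0.20
  a_CR = 320/800 = 0.40, a_DR = 160/800 = 0.20, a_RR = 0/800 = 0.00
I − A =
  [   0.95    -0.15    -0.40]
  [  -0.30     1.00    -0.20]
  [  -0.20    -0.20     1.00]
Cofactors of I−A, C_ij = (−1)^(i+j)·(minor ij) (rows/columns in the sector order above):
  C_11 = (1.00)(1.00) − (-0.20)(-0.20) = 0.9600
  C_12 = −[(-0.30)(1.00) − (-0.20)(-0.20)] = 0.3400
  C_13 = (-0.30)(-0.20) − (1.00)(-0.20) = 0.2600
  C_21 = −[(-0.15)(1.00) − (-0.40)(-0.20)] = 0.2300
  C_22 = (0.95)(1.00) − (-0.40)(-0.20) = 0.8700
  C_23 = −[(0.95)(-0.20) − (-0.15)(-0.20)] = 0.2200
  C_31 = (-0.15)(-0.20) − (-0.40)(1.00) = 0.4300
  C_32 = −[(0.95)(-0.20) − (-0.40)(-0.30)] = 0.3100
  C_33 = (0.95)(1.00) − (-0.15)(-0.30) = 0.9050
det(I−A) = Σ_j (I−A)_1j·C_1j = (0.95)(0.9600) + (-0.15)(0.3400) + (-0.40)(0.2600) = 0.7570
adj(I−A) = Cᵀ =
  [ 0.9600   0.2300   0.4300]
  [ 0.3400   0.8700   0.3100]
  [ 0.2600   0.2200   0.9050]
(I − A)⁻¹ = adj(I−A) / det(I−A) ≈
  [   1.2682     0.3038     0.5680]
  [   0.4491     1.1493     0.4095]
  [   0.3435     0.2906     1.1955]
Δx = (I − A)⁻¹ Δd with Δd having +10 in the Ceramics component and 0 elsewhere.
So Δx_R = L_RC · (+10), where L_RC = adj(I−A)_RC / det(I−A) = 0.2600 / 0.7570.
Δx_R = 0.2600 × (+10) / 0.7570 = 2.60 / 0.7570 ≈ 3.43.

Δx_R = 3.43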